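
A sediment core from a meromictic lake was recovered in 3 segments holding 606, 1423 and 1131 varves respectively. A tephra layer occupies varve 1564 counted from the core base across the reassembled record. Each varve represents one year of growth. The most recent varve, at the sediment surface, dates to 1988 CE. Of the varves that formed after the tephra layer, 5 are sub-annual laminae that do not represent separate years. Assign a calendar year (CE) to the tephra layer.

397 CE

Total varves = 606 + 1423 + 1131 = 3160.
The tephra layer sits at varve 1564 from the core base, so 3160 − 1564 = 1596 varves formed after it.
Excluding 5 false varves: 1596 − 5 = 1591.
Counting back 1591 years from 1988 CE places the tephra layer in 1988 − 1591 = 397 CE.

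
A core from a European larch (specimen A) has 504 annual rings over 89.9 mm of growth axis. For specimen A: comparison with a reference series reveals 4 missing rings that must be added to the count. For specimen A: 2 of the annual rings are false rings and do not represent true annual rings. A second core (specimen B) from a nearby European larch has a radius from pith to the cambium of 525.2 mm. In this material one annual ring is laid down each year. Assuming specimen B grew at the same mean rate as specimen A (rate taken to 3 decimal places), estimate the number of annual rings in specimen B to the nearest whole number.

2951 annual rings

Specimen A: adjusted count: 504 − 2 + 4 = 506 annual rings.
A: 89.9 mm over 506 years gives 89.9 / 506 ≈ 0.178 mm per year.
Specimen B: 525.2 mm / 0.178 mm per year = 2950.56 years ≈ 2951 annual rings.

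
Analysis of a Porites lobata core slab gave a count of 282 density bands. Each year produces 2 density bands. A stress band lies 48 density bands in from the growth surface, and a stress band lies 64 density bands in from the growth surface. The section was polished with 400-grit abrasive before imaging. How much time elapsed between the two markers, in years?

8 yr

The two markers are separated by 64 − 48 = 16 density bands.
Dividing by 2 density bands per year: 16 / 2 = 8 years.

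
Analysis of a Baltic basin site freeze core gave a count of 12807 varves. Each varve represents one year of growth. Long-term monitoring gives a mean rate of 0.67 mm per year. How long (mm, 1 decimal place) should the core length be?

The record spans 12807 years at 0.67 mm per year.
Length ≈ 0.67 × 12807 = 8580.7 mm.

8580.7 mm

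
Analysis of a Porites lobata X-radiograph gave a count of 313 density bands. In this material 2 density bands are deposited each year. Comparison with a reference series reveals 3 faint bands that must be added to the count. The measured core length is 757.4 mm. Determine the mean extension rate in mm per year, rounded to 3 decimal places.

Correcting the raw count gives 313 + 3 = 316 true density bands.
With 2 density bands per year, 316 / 2 = 158 years.
Extension rate ≈ 757.4 / 158 = 4.794 mm per year.

4.794 mm per year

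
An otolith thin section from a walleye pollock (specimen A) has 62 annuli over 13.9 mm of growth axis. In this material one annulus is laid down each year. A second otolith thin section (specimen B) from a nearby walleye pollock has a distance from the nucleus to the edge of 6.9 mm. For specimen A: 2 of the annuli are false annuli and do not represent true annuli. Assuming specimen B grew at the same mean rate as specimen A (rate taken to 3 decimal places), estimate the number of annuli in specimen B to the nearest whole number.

Specimen A: true annulus count = 62 − 2 = 60.
A: Extension rate ≈ 13.9 / 60 = 0.232 mm/yr.
Specimen B: 6.9 mm / 0.232 mm per year = 29.74 years ≈ 30 annuli.

30 annuli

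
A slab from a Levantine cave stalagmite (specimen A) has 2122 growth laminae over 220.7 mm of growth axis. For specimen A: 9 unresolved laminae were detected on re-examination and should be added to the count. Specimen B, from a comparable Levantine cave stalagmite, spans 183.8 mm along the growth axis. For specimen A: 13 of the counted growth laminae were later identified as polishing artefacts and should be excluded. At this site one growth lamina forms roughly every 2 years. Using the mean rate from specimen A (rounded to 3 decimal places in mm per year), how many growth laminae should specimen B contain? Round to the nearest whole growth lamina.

Specimen A: after corrections the count is 2122 − 13 + 9 = 2118 growth laminae.
Specimen A: 2118 growth laminae at 2 years each span 2118 × 2 = 4236 years.
A: Extension rate ≈ 220.7 / 4236 = 0.052 mm per year.
Specimen B: 183.8 mm / 0.052 mm per year = 3534.62 years; at 2 years per growth lamina that is 3534.62 / 2 ≈ 1767 growth laminae.

1767 growth laminae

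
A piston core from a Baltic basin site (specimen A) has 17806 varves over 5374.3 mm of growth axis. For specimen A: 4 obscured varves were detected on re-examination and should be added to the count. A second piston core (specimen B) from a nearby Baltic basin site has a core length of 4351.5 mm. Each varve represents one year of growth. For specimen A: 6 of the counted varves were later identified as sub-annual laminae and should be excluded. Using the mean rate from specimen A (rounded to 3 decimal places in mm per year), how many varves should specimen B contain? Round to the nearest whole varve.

14409 varves

Specimen A: after corrections the count is 17806 − 6 + 4 = 17804 varves.
A: Extension rate ≈ 5374.3 / 17804 = 0.302 mm/year.
B spans 4351.5 / 0.302 = 14408.94 years ≈ 14409 varves.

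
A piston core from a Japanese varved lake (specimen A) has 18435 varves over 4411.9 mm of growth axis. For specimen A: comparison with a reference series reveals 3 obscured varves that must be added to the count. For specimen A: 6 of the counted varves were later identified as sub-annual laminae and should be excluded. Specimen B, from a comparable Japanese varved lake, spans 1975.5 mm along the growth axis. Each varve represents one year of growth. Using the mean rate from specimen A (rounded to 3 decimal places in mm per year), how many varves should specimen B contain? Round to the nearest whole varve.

8266 varves

Specimen A: true varve count = 18435 − 6 + 3 = 18432.
A: Mean rate = 4411.9 mm / 18432 years ≈ 0.239 mm per year.
B spans 1975.5 / 0.239 = 8265.69 years ≈ 8266 varves.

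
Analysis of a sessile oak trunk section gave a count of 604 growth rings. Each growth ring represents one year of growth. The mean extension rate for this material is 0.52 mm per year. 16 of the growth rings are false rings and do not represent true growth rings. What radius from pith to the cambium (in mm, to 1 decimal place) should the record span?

305.8 mm

Adjusted count: 604 − 16 = 588 growth rings.
Predicted length = 0.52 mm/year × 588 years = 305.8 mm.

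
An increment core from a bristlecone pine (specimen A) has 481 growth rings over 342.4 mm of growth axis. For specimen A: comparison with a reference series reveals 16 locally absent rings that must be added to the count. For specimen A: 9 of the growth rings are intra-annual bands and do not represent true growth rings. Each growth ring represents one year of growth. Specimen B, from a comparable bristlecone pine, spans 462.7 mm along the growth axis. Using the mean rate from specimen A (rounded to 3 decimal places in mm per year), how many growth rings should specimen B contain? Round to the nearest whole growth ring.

659 growth rings

Specimen A: true growth ring count = 481 − 9 + 16 = 488.
A: Mean rate = 342.4 mm / 488 years ≈ 0.702 mm/year.
B spans 462.7 / 0.702 = 659.12 years ≈ 659 growth rings.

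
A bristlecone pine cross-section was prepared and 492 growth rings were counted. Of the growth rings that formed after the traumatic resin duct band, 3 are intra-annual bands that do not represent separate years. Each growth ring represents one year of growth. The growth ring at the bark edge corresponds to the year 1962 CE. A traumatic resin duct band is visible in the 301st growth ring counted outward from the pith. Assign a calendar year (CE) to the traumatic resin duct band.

1774 CE

Between growth ring 301 and the bark edge there are 492 − 301 = 191 growth rings.
191 − 3 false = 188 true growth rings after the traumatic resin duct band.
Counting back 188 years from 1962 CE places the traumatic resin duct band in 1962 − 188 = 1774 CE.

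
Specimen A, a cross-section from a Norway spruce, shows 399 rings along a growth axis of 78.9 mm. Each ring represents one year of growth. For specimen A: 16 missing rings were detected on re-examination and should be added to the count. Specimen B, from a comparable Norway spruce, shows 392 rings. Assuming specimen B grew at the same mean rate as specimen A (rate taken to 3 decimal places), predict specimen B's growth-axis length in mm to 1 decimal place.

Specimen A: true ring count = 399 + 16 = 415.
A: Extension rate ≈ 78.9 / 415 = 0.190 mm per year.
For B, 0.190 mm/year × 392 years = 74.5 mm.

74.5 mm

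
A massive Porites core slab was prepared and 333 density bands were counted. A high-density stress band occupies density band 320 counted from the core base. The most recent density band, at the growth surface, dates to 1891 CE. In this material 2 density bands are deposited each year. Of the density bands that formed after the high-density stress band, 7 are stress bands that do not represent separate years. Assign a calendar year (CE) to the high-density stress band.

Between density band 320 and the growth surface there are 333 − 320 = 13 density bands.
13 − 7 false = 6 true density bands after the high-density stress band.
Dividing by 2 density bands per year: 6 / 2 = 3 years.
The density band at the growth surface is 1891 CE, so the high-density stress band dates to 1891 − 3 = 1888 CE.

1888 CE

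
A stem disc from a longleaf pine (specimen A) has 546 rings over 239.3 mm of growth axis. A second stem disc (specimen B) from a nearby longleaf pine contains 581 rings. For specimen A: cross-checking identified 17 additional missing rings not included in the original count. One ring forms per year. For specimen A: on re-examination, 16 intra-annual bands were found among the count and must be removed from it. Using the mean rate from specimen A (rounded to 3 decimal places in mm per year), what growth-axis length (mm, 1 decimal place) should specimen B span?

Specimen A: after corrections the count is 546 − 16 + 17 = 547 rings.
A: 239.3 mm over 547 years gives 239.3 / 547 ≈ 0.437 mm/year.
Length of B = 0.437 × 581 = 253.9 mm.

253.9 mm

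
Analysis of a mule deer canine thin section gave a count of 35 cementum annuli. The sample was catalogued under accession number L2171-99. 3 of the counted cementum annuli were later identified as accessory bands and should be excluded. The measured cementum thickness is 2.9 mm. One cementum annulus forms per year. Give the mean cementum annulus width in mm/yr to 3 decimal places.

0.091 mm/yr

True cementum annulus count = 35 − 3 = 32.
Extension rate ≈ 2.9 / 32 = 0.091 mm/yr.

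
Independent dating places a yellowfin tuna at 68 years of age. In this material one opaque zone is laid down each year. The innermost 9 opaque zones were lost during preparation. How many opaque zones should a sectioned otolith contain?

Expected opaque zones over 68 years: 68.
Subtracting the 9 opaque zones not captured gives 68 − 9 = 59 opaque zones in the record.

59 opaque zones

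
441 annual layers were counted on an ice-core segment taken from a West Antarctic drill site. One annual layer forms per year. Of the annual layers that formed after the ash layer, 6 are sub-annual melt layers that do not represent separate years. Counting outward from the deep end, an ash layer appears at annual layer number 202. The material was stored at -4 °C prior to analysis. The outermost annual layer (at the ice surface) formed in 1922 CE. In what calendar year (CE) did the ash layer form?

1689 CE

441 − 202 = 239 annual layers lie beyond the ash layer toward the ice surface.
Removing the 6 false annual layers leaves 239 − 6 = 233 true annual layers beyond the ash layer.
The annual layer at the ice surface is 1922 CE, so the ash layer dates to 1922 − 233 = 1689 CE.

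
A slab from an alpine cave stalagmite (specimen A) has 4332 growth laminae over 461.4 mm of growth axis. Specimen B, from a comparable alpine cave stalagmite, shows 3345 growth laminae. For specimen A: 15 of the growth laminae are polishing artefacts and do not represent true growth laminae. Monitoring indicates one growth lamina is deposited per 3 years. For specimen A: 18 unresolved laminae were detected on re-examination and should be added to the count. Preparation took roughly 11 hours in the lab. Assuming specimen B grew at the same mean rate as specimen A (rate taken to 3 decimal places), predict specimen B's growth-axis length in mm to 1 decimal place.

351.2 mm

Specimen A: adjusted count: 4332 − 15 + 18 = 4335 growth laminae.
Specimen A: at 3 years per growth lamina, 4335 × 3 = 13005 years.
A: Extension rate ≈ 461.4 / 13005 = 0.035 mm per year.
Specimen B: 3345 growth laminae at 3 years each span 3345 × 3 = 10035 years. B's length ≈ 0.035 × 10035 = 351.2 mm.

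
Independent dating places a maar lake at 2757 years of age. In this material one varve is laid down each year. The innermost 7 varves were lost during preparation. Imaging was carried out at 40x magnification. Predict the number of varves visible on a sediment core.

Expected varves over 2757 years: 2757.
2757 − 7 missed = 2750 varves expected in the prepared section.

2750 varves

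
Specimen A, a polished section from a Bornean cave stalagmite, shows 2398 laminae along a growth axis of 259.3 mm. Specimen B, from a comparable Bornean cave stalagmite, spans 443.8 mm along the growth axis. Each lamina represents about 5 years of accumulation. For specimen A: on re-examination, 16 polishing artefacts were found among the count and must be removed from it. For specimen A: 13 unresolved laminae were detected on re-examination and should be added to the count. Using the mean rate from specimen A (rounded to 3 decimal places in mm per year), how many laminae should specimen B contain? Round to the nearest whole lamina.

4035 laminae

Specimen A: adjusted count: 2398 − 16 + 13 = 2395 laminae.
Specimen A: at 5 years per lamina, 2395 × 5 = 11975 years.
A: 259.3 mm over 11975 years gives 259.3 / 11975 ≈ 0.022 mm/yr.
Specimen B: 443.8 mm / 0.022 mm per year = 20172.73 years; at 5 years per lamina that is 20172.73 / 5 ≈ 4035 laminae.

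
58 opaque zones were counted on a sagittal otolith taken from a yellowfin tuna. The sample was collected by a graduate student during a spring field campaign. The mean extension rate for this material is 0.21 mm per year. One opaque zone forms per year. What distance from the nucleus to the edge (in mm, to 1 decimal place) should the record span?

12.2 mm

The record spans 58 years at 0.21 mm per year.
58 years at 0.21 mm/year gives 0.21 × 58 = 12.2 mm.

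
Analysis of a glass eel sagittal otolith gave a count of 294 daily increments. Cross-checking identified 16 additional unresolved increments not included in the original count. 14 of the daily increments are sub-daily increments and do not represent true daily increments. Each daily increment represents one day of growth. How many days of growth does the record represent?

Correcting the raw count gives 294 − 14 + 16 = 296 true daily increments.
With a one-to-one daily increment periodicity this is 296 days.

296 days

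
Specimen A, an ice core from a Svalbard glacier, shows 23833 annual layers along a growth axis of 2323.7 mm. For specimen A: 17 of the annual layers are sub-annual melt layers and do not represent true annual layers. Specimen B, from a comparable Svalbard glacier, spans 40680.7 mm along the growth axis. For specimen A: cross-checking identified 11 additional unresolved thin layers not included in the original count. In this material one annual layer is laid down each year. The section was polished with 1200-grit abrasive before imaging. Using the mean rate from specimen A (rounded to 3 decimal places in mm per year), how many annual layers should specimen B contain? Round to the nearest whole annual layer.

Specimen A: true annual layer count = 23833 − 17 + 11 = 23827.
A: Extension rate ≈ 2323.7 / 23827 = 0.098 mm per year.
For B, 40680.7 / 0.098 = 415109.18 years ≈ 415109 annual layers.

415109 annual layers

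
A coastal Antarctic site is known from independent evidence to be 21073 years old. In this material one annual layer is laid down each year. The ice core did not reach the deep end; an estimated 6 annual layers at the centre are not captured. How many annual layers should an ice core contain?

21067 annual layers

At one annual layer per year, 21073 years correspond to 21073 annual layers.
Subtracting the 6 annual layers not captured gives 21073 − 6 = 21067 annual layers in the record.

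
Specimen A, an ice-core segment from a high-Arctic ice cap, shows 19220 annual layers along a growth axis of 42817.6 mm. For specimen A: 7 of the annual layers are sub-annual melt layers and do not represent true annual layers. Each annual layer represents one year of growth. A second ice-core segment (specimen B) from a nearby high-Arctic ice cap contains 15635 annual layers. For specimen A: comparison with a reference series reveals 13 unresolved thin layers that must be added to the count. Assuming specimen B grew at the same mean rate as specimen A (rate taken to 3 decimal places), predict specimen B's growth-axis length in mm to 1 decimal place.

Specimen A: after corrections the count is 19220 − 7 + 13 = 19226 annual layers.
A: Mean rate = 42817.6 mm / 19226 years ≈ 2.227 mm/yr.
For B, 2.227 mm/year × 15635 years = 34819.1 mm.

34819.1 mm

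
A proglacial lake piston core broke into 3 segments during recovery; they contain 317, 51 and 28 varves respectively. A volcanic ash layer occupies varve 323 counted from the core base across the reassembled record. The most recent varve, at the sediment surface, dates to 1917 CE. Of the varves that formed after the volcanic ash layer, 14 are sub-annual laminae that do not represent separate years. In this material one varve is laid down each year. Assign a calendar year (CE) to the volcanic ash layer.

1858 CE

Total varves = 317 + 51 + 28 = 396.
Between varve 323 and the sediment surface there are 396 − 323 = 73 varves.
Excluding 14 false varves: 73 − 14 = 59.
1917 − 59 = 1858 CE.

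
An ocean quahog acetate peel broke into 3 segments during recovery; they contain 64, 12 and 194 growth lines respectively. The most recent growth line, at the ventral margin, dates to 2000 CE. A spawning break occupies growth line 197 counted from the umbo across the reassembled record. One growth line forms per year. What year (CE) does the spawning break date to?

1927 CE

Total growth lines = 64 + 12 + 194 = 270.
Between growth line 197 and the ventral margin there are 270 − 197 = 73 growth lines.
Counting back 73 years from 2000 CE places the spawning break in 2000 − 73 = 1927 CE.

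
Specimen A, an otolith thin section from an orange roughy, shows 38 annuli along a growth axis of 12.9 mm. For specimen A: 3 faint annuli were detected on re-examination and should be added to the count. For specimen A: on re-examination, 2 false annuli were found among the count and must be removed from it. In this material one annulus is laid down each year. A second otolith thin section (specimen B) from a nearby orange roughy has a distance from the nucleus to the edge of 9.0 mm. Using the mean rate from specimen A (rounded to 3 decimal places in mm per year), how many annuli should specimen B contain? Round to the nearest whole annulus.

Specimen A: after corrections the count is 38 − 2 + 3 = 39 annuli.
A: Mean rate = 12.9 mm / 39 years ≈ 0.331 mm per year.
For B, 9.0 / 0.331 = 27.19 years ≈ 27 annuli.

27 annuli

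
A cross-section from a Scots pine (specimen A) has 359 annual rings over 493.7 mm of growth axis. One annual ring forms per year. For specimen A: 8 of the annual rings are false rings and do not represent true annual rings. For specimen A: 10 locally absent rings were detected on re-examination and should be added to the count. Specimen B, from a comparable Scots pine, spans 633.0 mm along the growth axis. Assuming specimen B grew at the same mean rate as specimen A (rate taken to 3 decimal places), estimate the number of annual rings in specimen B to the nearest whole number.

463 annual rings

Specimen A: adjusted count: 359 − 8 + 10 = 361 annual rings.
A: 493.7 mm over 361 years gives 493.7 / 361 ≈ 1.368 mm/year.
Specimen B: 633.0 mm / 1.368 mm per year = 462.72 years ≈ 463 annual rings.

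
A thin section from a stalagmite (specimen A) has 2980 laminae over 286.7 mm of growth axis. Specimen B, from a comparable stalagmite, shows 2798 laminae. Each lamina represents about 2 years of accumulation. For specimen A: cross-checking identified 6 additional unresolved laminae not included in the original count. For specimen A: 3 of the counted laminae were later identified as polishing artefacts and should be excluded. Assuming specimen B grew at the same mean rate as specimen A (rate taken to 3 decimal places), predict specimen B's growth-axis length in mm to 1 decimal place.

268.6 mm

Specimen A: adjusted count: 2980 − 3 + 6 = 2983 laminae.
Specimen A: 2983 laminae at 2 years each span 2983 × 2 = 5966 years.
A: Mean rate = 286.7 mm / 5966 years ≈ 0.048 mm per year.
Specimen B: 2798 laminae at 2 years each span 2798 × 2 = 5596 years. Length of B = 0.048 × 5596 = 268.6 mm.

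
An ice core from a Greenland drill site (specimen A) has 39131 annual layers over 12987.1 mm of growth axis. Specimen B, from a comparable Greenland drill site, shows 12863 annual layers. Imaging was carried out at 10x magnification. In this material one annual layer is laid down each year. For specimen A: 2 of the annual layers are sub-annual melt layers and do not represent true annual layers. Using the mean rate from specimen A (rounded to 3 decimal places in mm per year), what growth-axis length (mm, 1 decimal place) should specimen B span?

4270.5 mm

Specimen A: correcting the raw count gives 39131 − 2 = 39129 true annual layers.
A: Extension rate ≈ 12987.1 / 39129 = 0.332 mm per year.
B's length ≈ 0.332 × 12863 = 4270.5 mm.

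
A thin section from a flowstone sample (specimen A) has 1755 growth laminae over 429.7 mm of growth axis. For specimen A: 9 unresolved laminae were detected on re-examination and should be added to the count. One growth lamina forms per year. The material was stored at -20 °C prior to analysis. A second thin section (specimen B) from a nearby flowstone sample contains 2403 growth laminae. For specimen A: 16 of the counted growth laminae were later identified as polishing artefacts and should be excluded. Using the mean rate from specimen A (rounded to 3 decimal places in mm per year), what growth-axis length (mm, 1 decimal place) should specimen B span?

Specimen A: correcting the raw count gives 1755 − 16 + 9 = 1748 true growth laminae.
A: 429.7 mm over 1748 years gives 429.7 / 1748 ≈ 0.246 mm/year.
B's length ≈ 0.246 × 2403 = 591.1 mm.

591.1 mm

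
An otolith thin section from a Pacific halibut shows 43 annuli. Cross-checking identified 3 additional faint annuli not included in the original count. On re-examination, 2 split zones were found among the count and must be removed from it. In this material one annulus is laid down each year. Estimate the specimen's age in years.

44 yr

Correcting the raw count gives 43 − 2 + 3 = 44 true annuli.
At one annulus per year, that is 44 years.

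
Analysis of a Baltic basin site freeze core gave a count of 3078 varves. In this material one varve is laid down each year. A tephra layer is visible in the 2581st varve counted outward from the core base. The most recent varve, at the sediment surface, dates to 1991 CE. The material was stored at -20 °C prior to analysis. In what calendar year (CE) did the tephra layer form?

The tephra layer sits at varve 2581 from the core base, so 3078 − 2581 = 497 varves formed after it.
The varve at the sediment surface is 1991 CE, so the tephra layer dates to 1991 − 497 = 1494 CE.

1494 CE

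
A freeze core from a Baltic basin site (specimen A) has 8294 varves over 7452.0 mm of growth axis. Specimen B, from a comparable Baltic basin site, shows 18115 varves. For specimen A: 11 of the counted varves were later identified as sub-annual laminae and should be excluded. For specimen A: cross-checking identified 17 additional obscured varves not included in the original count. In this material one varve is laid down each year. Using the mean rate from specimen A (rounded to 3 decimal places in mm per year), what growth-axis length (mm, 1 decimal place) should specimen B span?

16267.3 mm

Specimen A: after corrections the count is 8294 − 11 + 17 = 8300 varves.
A: Mean rate = 7452.0 mm / 8300 years ≈ 0.898 mm/yr.
Length of B = 0.898 × 18115 = 16267.3 mm.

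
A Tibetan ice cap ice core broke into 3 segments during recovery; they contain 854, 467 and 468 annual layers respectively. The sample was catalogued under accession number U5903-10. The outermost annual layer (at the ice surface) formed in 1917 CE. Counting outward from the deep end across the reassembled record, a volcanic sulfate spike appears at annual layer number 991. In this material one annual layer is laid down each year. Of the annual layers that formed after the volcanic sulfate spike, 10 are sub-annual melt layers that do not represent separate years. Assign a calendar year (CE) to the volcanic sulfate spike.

Total annual layers = 854 + 467 + 468 = 1789.
The volcanic sulfate spike sits at annual layer 991 from the deep end, so 1789 − 991 = 798 annual layers formed after it.
Excluding 10 false annual layers: 798 − 10 = 788.
Counting back 788 years from 1917 CE places the volcanic sulfate spike in 1917 − 788 = 1129 CE.

1129 CE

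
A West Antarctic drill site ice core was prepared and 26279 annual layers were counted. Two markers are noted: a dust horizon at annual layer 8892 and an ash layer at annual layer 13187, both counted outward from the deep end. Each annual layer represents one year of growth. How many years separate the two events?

Separation: 13187 − 8892 = 4295 annual layers.
One annual layer per year makes the interval 4295 years.

4295 years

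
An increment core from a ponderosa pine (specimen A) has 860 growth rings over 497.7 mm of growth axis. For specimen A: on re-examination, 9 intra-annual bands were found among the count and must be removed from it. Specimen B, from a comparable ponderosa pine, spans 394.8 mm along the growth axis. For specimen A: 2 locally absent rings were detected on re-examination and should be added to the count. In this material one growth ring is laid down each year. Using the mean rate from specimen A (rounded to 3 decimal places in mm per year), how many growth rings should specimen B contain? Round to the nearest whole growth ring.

677 growth rings

Specimen A: correcting the raw count gives 860 − 9 + 2 = 853 true growth rings.
A: 497.7 mm over 853 years gives 497.7 / 853 ≈ 0.583 mm/yr.
Specimen B: 394.8 mm / 0.583 mm per year = 677.19 years ≈ 677 growth rings.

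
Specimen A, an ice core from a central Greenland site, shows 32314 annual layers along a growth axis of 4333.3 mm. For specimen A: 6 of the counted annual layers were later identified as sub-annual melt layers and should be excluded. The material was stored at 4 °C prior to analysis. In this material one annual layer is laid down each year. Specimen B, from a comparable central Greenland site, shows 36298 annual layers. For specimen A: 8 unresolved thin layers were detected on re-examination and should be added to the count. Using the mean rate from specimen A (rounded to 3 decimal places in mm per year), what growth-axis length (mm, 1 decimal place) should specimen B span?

Specimen A: correcting the raw count gives 32314 − 6 + 8 = 32316 true annual layers.
A: 4333.3 mm over 32316 years gives 4333.3 / 32316 ≈ 0.134 mm per year.
B's length ≈ 0.134 × 36298 = 4863.9 mm.

4863.9 mm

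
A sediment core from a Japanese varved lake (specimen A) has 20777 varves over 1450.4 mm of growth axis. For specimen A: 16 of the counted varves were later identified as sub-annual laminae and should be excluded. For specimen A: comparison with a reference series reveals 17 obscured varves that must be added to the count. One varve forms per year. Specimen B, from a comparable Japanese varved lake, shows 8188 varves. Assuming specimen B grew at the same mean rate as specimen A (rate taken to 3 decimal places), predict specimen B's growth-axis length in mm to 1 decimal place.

Specimen A: correcting the raw count gives 20777 − 16 + 17 = 20778 true varves.
A: 1450.4 mm over 20778 years gives 1450.4 / 20778 ≈ 0.070 mm per year.
Length of B = 0.070 × 8188 = 573.2 mm.

573.2 mm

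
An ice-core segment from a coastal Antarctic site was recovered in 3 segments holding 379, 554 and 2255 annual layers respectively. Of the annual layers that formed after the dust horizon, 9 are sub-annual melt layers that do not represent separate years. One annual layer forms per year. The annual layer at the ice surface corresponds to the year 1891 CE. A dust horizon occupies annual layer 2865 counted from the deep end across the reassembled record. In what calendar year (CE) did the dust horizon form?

1577 CE

Total annual layers = 379 + 554 + 2255 = 3188.
3188 − 2865 = 323 annual layers lie beyond the dust horizon toward the ice surface.
Removing the 9 false annual layers leaves 323 − 9 = 314 true annual layers beyond the dust horizon.
Counting back 314 years from 1891 CE places the dust horizon in 1891 − 314 = 1577 CE.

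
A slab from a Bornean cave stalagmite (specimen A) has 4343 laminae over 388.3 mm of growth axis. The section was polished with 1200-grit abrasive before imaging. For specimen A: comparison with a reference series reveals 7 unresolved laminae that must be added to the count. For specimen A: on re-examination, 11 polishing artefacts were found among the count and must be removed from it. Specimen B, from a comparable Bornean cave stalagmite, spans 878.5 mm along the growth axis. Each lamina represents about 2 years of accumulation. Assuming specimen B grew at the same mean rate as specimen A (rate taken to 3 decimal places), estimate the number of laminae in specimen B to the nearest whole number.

Specimen A: correcting the raw count gives 4343 − 11 + 7 = 4339 true laminae.
Specimen A: at 2 years per lamina, 4339 × 2 = 8678 years.
A: Mean rate = 388.3 mm / 8678 years ≈ 0.045 mm per year.
Specimen B: 878.5 mm / 0.045 mm per year = 19522.22 years; at 2 years per lamina that is 19522.22 / 2 ≈ 9761 laminae.

9761 laminae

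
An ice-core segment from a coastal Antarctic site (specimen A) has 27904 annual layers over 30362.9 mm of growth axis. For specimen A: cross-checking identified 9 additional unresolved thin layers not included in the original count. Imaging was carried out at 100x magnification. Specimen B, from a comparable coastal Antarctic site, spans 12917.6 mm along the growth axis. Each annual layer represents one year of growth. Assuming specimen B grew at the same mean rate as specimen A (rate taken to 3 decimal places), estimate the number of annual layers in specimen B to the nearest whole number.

Specimen A: after corrections the count is 27904 + 9 = 27913 annual layers.
A: Mean rate = 30362.9 mm / 27913 years ≈ 1.088 mm per year.
Specimen B: 12917.6 mm / 1.088 mm per year = 11872.79 years ≈ 11873 annual layers.

11873 annual layers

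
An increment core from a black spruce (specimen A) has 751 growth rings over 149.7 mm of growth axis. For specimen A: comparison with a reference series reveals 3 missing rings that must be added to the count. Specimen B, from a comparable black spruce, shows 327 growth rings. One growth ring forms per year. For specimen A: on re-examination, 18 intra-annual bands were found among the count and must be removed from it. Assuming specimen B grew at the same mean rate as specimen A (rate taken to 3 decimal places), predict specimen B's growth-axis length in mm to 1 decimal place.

Specimen A: correcting the raw count gives 751 − 18 + 3 = 736 true growth rings.
A: 149.7 mm over 736 years gives 149.7 / 736 ≈ 0.203 mm/yr.
B's length ≈ 0.203 × 327 = 66.4 mm.

66.4 mm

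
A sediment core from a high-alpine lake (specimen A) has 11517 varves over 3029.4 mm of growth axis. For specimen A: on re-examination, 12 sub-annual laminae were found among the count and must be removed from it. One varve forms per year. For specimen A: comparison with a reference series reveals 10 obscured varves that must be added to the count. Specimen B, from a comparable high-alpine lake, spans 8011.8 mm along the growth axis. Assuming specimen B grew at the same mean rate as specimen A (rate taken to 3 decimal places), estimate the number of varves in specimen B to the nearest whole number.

30463 varves

Specimen A: adjusted count: 11517 − 12 + 10 = 11515 varves.
A: Extension rate ≈ 3029.4 / 11515 = 0.263 mm/yr.
B spans 8011.8 / 0.263 = 30463.12 years ≈ 30463 varves.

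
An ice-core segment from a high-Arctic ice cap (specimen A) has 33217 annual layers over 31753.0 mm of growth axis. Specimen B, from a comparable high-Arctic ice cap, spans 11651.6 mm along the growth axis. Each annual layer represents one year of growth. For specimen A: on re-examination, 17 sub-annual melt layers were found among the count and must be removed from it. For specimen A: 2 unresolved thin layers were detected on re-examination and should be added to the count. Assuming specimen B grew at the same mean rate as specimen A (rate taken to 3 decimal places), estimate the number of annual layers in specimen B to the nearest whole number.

12188 annual layers

Specimen A: true annual layer count = 33217 − 17 + 2 = 33202.
A: Mean rate = 31753.0 mm / 33202 years ≈ 0.956 mm/yr.
Specimen B: 11651.6 mm / 0.956 mm per year = 12187.87 years ≈ 12188 annual layers.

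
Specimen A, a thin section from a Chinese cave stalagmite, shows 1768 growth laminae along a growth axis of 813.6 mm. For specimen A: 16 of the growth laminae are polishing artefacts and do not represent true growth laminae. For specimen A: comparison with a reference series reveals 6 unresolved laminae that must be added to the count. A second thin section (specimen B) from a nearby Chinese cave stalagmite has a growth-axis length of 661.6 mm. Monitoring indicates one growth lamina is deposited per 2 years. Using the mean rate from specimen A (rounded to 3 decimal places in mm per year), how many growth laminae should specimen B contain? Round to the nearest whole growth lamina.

1432 growth laminae

Specimen A: after corrections the count is 1768 − 16 + 6 = 1758 growth laminae.
Specimen A: 1758 growth laminae at 2 years each span 1758 × 2 = 3516 years.
A: Extension rate ≈ 813.6 / 3516 = 0.231 mm/year.
B spans 661.6 / 0.231 = 2864.07 years; at 2 years per growth lamina that is 2864.07 / 2 ≈ 1432 growth laminae.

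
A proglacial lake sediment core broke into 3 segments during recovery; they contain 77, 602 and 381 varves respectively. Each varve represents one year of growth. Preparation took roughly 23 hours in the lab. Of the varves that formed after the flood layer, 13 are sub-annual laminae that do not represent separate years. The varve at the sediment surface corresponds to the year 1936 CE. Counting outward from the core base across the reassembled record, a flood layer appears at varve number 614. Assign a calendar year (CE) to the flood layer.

Total varves = 77 + 602 + 381 = 1060.
Between varve 614 and the sediment surface there are 1060 − 614 = 446 varves.
Excluding 13 false varves: 446 − 13 = 433.
The varve at the sediment surface is 1936 CE, so the flood layer dates to 1936 − 433 = 1503 CE.

1503 CE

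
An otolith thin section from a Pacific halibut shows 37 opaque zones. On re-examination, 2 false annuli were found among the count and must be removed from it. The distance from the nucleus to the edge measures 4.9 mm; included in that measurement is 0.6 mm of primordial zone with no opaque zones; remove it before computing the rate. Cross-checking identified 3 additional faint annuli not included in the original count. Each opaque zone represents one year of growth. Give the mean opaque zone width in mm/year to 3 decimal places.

0.113 mm/year

Correcting the raw count gives 37 − 2 + 3 = 38 true opaque zones.
Removing the 0.6 mm offcut leaves 4.9 − 0.6 = 4.3 mm.
Extension rate ≈ 4.3 / 38 = 0.113 mm/year.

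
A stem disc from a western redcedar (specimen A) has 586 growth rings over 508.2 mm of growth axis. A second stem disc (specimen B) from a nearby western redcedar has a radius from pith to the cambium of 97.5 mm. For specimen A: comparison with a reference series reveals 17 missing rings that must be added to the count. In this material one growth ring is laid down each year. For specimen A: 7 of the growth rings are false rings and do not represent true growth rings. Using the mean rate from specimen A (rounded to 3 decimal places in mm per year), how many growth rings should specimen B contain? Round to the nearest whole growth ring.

114 growth rings

Specimen A: correcting the raw count gives 586 − 7 + 17 = 596 true growth rings.
A: 508.2 mm over 596 years gives 508.2 / 596 ≈ 0.853 mm/yr.
B spans 97.5 / 0.853 = 114.30 years ≈ 114 growth rings.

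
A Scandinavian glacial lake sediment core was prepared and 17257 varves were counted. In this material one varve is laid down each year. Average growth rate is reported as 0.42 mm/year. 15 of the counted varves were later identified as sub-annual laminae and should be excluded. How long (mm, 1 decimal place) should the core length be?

7241.6 mm

Adjusted count: 17257 − 15 = 17242 varves.
Length ≈ 0.42 × 17242 = 7241.6 mm.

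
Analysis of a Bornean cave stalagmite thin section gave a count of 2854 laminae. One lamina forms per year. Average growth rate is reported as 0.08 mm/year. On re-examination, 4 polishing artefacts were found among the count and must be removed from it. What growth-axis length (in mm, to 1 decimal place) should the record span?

228.0 mm

Correcting the raw count gives 2854 − 4 = 2850 true laminae.
Length ≈ 0.08 × 2850 = 228.0 mm.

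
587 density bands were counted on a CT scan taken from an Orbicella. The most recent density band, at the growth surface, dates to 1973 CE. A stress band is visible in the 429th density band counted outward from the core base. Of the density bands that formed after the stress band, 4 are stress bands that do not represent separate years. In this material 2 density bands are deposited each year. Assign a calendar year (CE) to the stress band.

1896 CE

Between density band 429 and the growth surface there are 587 − 429 = 158 density bands.
158 − 4 false = 154 true density bands after the stress band.
154 density bands at 2 per year is 154 / 2 = 77 years.
1973 − 77 = 1896 CE.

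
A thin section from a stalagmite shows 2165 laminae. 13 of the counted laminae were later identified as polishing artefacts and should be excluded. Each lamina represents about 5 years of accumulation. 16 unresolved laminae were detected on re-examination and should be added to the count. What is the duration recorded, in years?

10840 years

Correcting the raw count gives 2165 − 13 + 16 = 2168 true laminae.
2168 laminae at 5 years each span 2168 × 5 = 10840 years.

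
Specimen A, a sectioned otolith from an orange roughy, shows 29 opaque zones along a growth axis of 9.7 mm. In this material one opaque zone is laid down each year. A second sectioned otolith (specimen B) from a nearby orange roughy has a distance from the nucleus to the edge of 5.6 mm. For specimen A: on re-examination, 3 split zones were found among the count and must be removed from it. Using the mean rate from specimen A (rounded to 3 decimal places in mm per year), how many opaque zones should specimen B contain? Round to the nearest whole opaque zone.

Specimen A: adjusted count: 29 − 3 = 26 opaque zones.
A: Mean rate = 9.7 mm / 26 years ≈ 0.373 mm/year.
B spans 5.6 / 0.373 = 15.01 years ≈ 15 opaque zones.

15 opaque zones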